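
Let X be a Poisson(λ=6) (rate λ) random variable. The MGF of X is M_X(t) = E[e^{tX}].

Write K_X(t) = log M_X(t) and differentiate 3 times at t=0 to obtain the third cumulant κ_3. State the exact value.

M_X(t) = e^(6*e^(t) - 6)
K_X(t) = log M_X(t) = 6*e^(t) - 6
K′(t) = 6*e^(t)
K′′(t) = 6*e^(t)
K′′′(t) = 6*e^(t)

κ_3 = K′′′(0) = 6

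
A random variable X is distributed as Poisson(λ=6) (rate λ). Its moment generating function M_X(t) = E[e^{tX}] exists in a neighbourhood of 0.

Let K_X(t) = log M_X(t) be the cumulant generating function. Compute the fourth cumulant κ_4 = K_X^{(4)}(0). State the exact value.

M_X(t) = e^(6*e^(t) - 6)
K_X(t) = log M_X(t) = 6*e^(t) - 6
K^(4)(t) = 6*e^(t)

κ_4 = K^(4)(0) = 6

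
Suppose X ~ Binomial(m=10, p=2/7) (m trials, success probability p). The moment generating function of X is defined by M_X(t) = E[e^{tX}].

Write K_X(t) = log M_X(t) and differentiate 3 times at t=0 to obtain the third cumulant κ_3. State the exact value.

κ_3 = d^3K/dt^3 |_{t=0} = 300/343

M_X(t) = (2*e^(t)/7 + 5/7)^10
K_X(t) = log M_X(t) = 10*log(2*e^(t)/7 + 5/7)
dK/dt = 20*e^(t)/(2*e^(t) + 5)
d^2K/dt^2 = 100*e^(t)/(4*e^(2*t) + 20*e^(t) + 25)
d^3K/dt^3 = (-200*e^(2*t) + 500*e^(t))/(8*e^(3*t) + 60*e^(2*t) + 150*e^(t) + 125)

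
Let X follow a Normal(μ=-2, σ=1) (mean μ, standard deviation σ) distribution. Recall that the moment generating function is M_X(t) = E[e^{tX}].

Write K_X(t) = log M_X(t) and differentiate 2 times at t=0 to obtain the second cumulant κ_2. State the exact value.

κ_2 = d^2K/dt^2 |_{t=0} = 1

M_X(t) = e^(t^2/2 - 2*t)
K_X(t) = log M_X(t) = t^2/2 - 2*t
dK/dt = t - 2
d^2K/dt^2 = 1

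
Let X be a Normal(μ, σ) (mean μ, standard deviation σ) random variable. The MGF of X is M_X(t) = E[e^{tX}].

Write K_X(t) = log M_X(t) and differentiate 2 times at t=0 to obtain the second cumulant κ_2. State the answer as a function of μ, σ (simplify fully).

M_X(t) = e^(μ*t + σ^2*t^2/2)
K_X(t) = log M_X(t) = μ*t + σ^2*t^2/2
dK/dt = μ + σ^2*t
d^2K/dt^2 = σ^2

κ_2 = d^2K/dt^2 |_{t=0} = σ^2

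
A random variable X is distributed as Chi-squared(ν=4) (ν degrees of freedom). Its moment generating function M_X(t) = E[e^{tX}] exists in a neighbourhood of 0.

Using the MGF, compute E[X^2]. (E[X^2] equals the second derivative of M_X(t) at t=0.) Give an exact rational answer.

E[X^2] = M^(2)(0) = 24

M_X(t) = (1 - 2*t)^(-2)
M^(2)(t) = 24/(16*t^4 - 32*t^3 + 24*t^2 - 8*t + 1)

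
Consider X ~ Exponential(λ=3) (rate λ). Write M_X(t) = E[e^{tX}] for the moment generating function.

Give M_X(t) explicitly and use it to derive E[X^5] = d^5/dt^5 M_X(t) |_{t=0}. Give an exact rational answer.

M_X(t) = 3/(3 - t)
M′(t) = 3/(t^2 - 6*t + 9)
M′′(t) = -6/(t^3 - 9*t^2 + 27*t - 27)
M′′′(t) = 18/(t^4 - 12*t^3 + 54*t^2 - 108*t + 81)
M′′′′(t) = -72/(t^5 - 15*t^4 + 90*t^3 - 270*t^2 + 405*t - 243)
M′′′′′(t) = 360/(t^6 - 18*t^5 + 135*t^4 - 540*t^3 + 1215*t^2 - 1458*t + 729)

E[X^5] = M′′′′′(0) = 40/81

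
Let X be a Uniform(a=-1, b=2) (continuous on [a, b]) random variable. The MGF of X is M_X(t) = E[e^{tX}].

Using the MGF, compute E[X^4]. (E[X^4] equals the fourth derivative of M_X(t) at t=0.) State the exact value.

E[X^4] = D^4[M](0) = 11/5

M_X(t) = (e^(2*t) - e^(-t))/(3*t)
D^4[M](t) = (16*t^4*e^(3*t) - t^4 - 32*t^3*e^(3*t) - 4*t^3 + 48*t^2*e^(3*t) - 12*t^2 - 48*t*e^(3*t) - 24*t + 24*e^(3*t) - 24)*e^(-t)/(3*t^5)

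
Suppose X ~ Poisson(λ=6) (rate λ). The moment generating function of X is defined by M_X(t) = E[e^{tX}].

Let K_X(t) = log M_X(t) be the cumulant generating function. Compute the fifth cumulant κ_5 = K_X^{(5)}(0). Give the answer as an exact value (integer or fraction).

M_X(t) = e^(6*e^(t) - 6)
K_X(t) = log M_X(t) = 6*e^(t) - 6
dK/dt = 6*e^(t)
d^2K/dt^2 = 6*e^(t)
d^3K/dt^3 = 6*e^(t)
d^4K/dt^4 = 6*e^(t)
d^5K/dt^5 = 6*e^(t)

κ_5 = d^5K/dt^5 |_{t=0} = 6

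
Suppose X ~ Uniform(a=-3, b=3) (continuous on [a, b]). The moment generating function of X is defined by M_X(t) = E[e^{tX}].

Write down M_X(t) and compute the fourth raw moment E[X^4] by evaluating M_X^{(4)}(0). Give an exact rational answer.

M_X(t) = (e^(3*t) - e^(-3*t))/(6*t)
M′(t) = (3*t*e^(6*t) + 3*t - e^(6*t) + 1)*e^(-3*t)/(6*t^2)
M′′(t) = (9*t^2*e^(6*t) - 9*t^2 - 6*t*e^(6*t) - 6*t + 2*e^(6*t) - 2)*e^(-3*t)/(6*t^3)
M′′′(t) = (9*t^3*e^(6*t) + 9*t^3 - 9*t^2*e^(6*t) + 9*t^2 + 6*t*e^(6*t) + 6*t - 2*e^(6*t) + 2)*e^(-3*t)/(2*t^4)
M′′′′(t) = (27*t^4*e^(6*t) - 27*t^4 - 36*t^3*e^(6*t) - 36*t^3 + 36*t^2*e^(6*t) - 36*t^2 - 24*t*e^(6*t) - 24*t + 8*e^(6*t) - 8)*e^(-3*t)/(2*t^5)

E[X^4] = M′′′′(0) = 81/5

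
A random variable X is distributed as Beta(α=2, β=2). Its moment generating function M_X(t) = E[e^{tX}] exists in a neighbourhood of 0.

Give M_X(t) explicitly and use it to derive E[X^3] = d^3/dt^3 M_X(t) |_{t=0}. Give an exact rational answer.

M_X(t) = ₁F₁(2; 4; t)
D^3[M](t) = ₁F₁(5; 7; t)/5

E[X^3] = D^3[M](0) = 1/5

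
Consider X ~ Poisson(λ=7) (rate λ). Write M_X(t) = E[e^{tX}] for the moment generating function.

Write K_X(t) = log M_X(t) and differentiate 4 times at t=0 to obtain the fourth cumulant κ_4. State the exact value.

κ_4 = K^(4)(0) = 7

M_X(t) = e^(7*e^(t) - 7)
K_X(t) = log M_X(t) = 7*e^(t) - 7
K^(4)(t) = 7*e^(t)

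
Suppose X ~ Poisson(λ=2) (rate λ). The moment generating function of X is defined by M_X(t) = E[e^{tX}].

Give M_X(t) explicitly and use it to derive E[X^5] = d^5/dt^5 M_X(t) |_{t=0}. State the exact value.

E[X^5] = d^5M/dt^5 |_{t=0} = 454

M_X(t) = e^(2*e^(t) - 2)
dM/dt = 2*e^(-2)*e^(t)*e^(2*e^(t))
d^2M/dt^2 = (4*e^(2*t)*e^(2*e^(t)) + 2*e^(t)*e^(2*e^(t)))*e^(-2)
d^3M/dt^3 = (8*e^(3*t)*e^(2*e^(t)) + 12*e^(2*t)*e^(2*e^(t)) + 2*e^(t)*e^(2*e^(t)))*e^(-2)
d^4M/dt^4 = (16*e^(4*t)*e^(2*e^(t)) + 48*e^(3*t)*e^(2*e^(t)) + 28*e^(2*t)*e^(2*e^(t)) + 2*e^(t)*e^(2*e^(t)))*e^(-2)
d^5M/dt^5 = (32*e^(5*t)*e^(2*e^(t)) + 160*e^(4*t)*e^(2*e^(t)) + 200*e^(3*t)*e^(2*e^(t)) + 60*e^(2*t)*e^(2*e^(t)) + 2*e^(t)*e^(2*e^(t)))*e^(-2)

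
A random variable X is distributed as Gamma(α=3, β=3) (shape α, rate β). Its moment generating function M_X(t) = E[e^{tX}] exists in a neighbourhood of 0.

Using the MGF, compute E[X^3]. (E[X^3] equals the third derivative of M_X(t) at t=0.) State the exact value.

E[X^3] = M^(3)(0) = 20/9

M_X(t) = 27/(3 - t)^3
M^(3)(t) = 1620/(t^6 - 18*t^5 + 135*t^4 - 540*t^3 + 1215*t^2 - 1458*t + 729)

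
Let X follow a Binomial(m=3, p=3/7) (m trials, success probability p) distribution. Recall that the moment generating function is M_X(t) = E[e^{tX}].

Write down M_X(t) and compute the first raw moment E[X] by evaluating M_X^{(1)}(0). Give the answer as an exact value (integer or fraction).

E[X] = dM/dt |_{t=0} = 9/7

M_X(t) = (3*e^(t)/7 + 4/7)^3
dM/dt = 81*e^(3*t)/343 + 216*e^(2*t)/343 + 144*e^(t)/343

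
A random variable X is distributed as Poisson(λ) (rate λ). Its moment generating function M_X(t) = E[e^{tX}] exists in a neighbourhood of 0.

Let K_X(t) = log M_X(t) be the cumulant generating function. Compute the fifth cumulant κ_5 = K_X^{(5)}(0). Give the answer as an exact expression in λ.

κ_5 = K^(5)(0) = λ

M_X(t) = e^(λ*(e^(t) - 1))
K_X(t) = log M_X(t) = λ*(e^(t) - 1)
K^(5)(t) = λ*e^(t)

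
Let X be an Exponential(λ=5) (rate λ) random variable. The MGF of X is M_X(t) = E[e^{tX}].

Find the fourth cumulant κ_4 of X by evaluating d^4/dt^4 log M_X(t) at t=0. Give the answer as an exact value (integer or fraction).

M_X(t) = 5/(5 - t)
K_X(t) = log M_X(t) = -log(5 - t) + log(5)
K′(t) = -1/(t - 5)
K′′(t) = 1/(t^2 - 10*t + 25)
K′′′(t) = -2/(t^3 - 15*t^2 + 75*t - 125)
K′′′′(t) = 6/(t^4 - 20*t^3 + 150*t^2 - 500*t + 625)

κ_4 = K′′′′(0) = 6/625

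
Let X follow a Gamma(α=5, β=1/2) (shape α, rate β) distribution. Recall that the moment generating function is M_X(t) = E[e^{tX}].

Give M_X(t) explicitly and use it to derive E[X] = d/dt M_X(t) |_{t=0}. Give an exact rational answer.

E[X] = M^(1)(0) = 10

M_X(t) = 1/(32*(1/2 - t)^5)
M^(1)(t) = 10/(64*t^6 - 192*t^5 + 240*t^4 - 160*t^3 + 60*t^2 - 12*t + 1)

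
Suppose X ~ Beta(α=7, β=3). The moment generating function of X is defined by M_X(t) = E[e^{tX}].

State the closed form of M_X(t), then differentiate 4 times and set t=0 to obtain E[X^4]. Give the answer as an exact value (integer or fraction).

E[X^4] = D^4[M](0) = 42/143

M_X(t) = ₁F₁(7; 10; t)
D^4[M](t) = 42*₁F₁(11; 14; t)/143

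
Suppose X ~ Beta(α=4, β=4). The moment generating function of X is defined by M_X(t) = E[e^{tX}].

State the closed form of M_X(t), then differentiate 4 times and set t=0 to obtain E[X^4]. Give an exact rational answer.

M_X(t) = ₁F₁(4; 8; t)
M′(t) = ₁F₁(5; 9; t)/2
M′′(t) = 5*₁F₁(6; 10; t)/18
M′′′(t) = ₁F₁(7; 11; t)/6
M′′′′(t) = 7*₁F₁(8; 12; t)/66

E[X^4] = M′′′′(0) = 7/66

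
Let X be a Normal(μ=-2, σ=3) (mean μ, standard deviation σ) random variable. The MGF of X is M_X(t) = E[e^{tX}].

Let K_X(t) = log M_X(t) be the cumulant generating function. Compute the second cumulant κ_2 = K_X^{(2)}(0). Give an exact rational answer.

κ_2 = d^2K/dt^2 |_{t=0} = 9

M_X(t) = e^(9*t^2/2 - 2*t)
K_X(t) = log M_X(t) = 9*t^2/2 - 2*t
dK/dt = 9*t - 2
d^2K/dt^2 = 9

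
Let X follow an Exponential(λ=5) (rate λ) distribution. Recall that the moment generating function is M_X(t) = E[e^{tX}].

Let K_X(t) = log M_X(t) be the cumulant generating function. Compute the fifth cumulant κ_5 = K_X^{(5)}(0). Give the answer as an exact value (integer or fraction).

κ_5 = K′′′′′(0) = 24/3125

M_X(t) = 5/(5 - t)
K_X(t) = log M_X(t) = -log(5 - t) + log(5)
K′(t) = -1/(t - 5)
K′′(t) = 1/(t^2 - 10*t + 25)
K′′′(t) = -2/(t^3 - 15*t^2 + 75*t - 125)
K′′′′(t) = 6/(t^4 - 20*t^3 + 150*t^2 - 500*t + 625)
K′′′′′(t) = -24/(t^5 - 25*t^4 + 250*t^3 - 1250*t^2 + 3125*t - 3125)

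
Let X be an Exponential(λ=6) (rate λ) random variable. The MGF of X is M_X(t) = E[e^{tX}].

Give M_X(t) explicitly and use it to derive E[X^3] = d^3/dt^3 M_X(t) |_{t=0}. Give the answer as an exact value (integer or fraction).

M_X(t) = 6/(6 - t)
M^(3)(t) = 36/(t^4 - 24*t^3 + 216*t^2 - 864*t + 1296)

E[X^3] = M^(3)(0) = 1/36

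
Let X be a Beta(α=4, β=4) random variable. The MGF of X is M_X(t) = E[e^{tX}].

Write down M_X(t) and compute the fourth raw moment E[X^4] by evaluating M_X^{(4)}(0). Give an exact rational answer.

M_X(t) = ₁F₁(4; 8; t)
M^(4)(t) = 7*₁F₁(8; 12; t)/66

E[X^4] = M^(4)(0) = 7/66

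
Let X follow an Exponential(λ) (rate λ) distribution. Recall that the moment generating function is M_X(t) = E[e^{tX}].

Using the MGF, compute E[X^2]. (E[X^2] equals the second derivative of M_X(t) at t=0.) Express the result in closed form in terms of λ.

M_X(t) = λ/(λ - t)
D^2[M](t) = -2*λ/(-λ^3 + 3*λ^2*t - 3*λ*t^2 + t^3)

E[X^2] = D^2[M](0) = 2/λ^2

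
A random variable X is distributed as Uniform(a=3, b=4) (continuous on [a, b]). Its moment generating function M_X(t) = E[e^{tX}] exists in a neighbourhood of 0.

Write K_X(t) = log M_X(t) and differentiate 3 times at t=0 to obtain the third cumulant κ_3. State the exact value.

M_X(t) = (e^(4*t) - e^(3*t))/t
K_X(t) = log M_X(t) = -log(t) + log(e^(4*t) - e^(3*t))
K^(3)(t) = (t^3*e^(2*t) + t^3*e^(t) - 2*e^(3*t) + 6*e^(2*t) - 6*e^(t) + 2)/(t^3*e^(3*t) - 3*t^3*e^(2*t) + 3*t^3*e^(t) - t^3)

κ_3 = K^(3)(0) = 0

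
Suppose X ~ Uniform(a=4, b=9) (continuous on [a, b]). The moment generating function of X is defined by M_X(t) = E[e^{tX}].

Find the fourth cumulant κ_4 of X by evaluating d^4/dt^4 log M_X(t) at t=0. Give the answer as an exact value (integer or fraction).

κ_4 = K′′′′(0) = -125/24

M_X(t) = (e^(9*t) - e^(4*t))/(5*t)
K_X(t) = log M_X(t) = -log(t) + log(e^(9*t) - e^(4*t)) - log(5)
K′(t) = (9*t*e^(5*t) - 4*t - e^(5*t) + 1)/(t*e^(5*t) - t)
K′′(t) = (-25*t^2*e^(5*t) + e^(10*t) - 2*e^(5*t) + 1)/(t^2*e^(10*t) - 2*t^2*e^(5*t) + t^2)
K′′′(t) = (125*t^3*e^(10*t) + 125*t^3*e^(5*t) - 2*e^(15*t) + 6*e^(10*t) - 6*e^(5*t) + 2)/(t^3*e^(15*t) - 3*t^3*e^(10*t) + 3*t^3*e^(5*t) - t^3)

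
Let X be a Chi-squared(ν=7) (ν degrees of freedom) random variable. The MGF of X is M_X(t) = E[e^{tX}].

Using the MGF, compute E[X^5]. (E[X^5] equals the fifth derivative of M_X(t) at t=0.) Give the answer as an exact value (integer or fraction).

M_X(t) = (1 - 2*t)^(-7/2)
M′(t) = 7/(16*t^4*√(1 - 2*t) - 32*t^3*√(1 - 2*t) + 24*t^2*√(1 - 2*t) - 8*t*√(1 - 2*t) + √(1 - 2*t))
M′′(t) = -63/(32*t^5*√(1 - 2*t) - 80*t^4*√(1 - 2*t) + 80*t^3*√(1 - 2*t) - 40*t^2*√(1 - 2*t) + 10*t*√(1 - 2*t) - √(1 - 2*t))
M′′′(t) = 693/(64*t^6*√(1 - 2*t) - 192*t^5*√(1 - 2*t) + 240*t^4*√(1 - 2*t) - 160*t^3*√(1 - 2*t) + 60*t^2*√(1 - 2*t) - 12*t*√(1 - 2*t) + √(1 - 2*t))

E[X^5] = M′′′′′(0) = 135135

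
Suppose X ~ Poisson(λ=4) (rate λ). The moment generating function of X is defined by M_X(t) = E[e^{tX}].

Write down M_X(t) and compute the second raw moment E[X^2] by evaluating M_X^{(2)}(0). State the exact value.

E[X^2] = d^2M/dt^2 |_{t=0} = 20

M_X(t) = e^(4*e^(t) - 4)
dM/dt = 4*e^(-4)*e^(t)*e^(4*e^(t))
d^2M/dt^2 = (16*e^(2*t)*e^(4*e^(t)) + 4*e^(t)*e^(4*e^(t)))*e^(-4)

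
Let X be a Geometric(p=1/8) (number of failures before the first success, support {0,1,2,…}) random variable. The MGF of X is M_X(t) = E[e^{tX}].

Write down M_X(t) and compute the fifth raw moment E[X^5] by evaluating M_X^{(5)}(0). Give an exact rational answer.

E[X^5] = D^5[M](0) = 2646007

M_X(t) = 1/(8*(1 - 7*e^(t)/8))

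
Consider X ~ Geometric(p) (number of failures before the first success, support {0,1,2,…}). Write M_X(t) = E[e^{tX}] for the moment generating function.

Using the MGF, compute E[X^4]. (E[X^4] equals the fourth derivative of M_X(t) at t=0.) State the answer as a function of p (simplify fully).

M_X(t) = p/(-(1 - p)*e^(t) + 1)

E[X^4] = D^4[M](0) = 1 - 15/p + 50/p^2 - 60/p^3 + 24/p^4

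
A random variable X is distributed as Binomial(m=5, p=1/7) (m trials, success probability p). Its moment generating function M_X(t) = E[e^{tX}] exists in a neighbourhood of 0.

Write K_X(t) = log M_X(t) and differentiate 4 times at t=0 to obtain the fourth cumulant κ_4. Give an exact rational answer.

M_X(t) = (e^(t)/7 + 6/7)^5
K_X(t) = log M_X(t) = 5*log(e^(t)/7 + 6/7)
D^4[K](t) = (30*e^(3*t) - 720*e^(2*t) + 1080*e^(t))/(e^(4*t) + 24*e^(3*t) + 216*e^(2*t) + 864*e^(t) + 1296)

κ_4 = D^4[K](0) = 390/2401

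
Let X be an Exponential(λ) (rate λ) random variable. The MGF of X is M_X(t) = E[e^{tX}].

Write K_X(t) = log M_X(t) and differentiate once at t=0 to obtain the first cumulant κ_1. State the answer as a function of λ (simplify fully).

κ_1 = K′(0) = 1/λ

M_X(t) = λ/(λ - t)
K_X(t) = log M_X(t) = log(λ) - log(λ - t)
K′(t) = -1/(-λ + t)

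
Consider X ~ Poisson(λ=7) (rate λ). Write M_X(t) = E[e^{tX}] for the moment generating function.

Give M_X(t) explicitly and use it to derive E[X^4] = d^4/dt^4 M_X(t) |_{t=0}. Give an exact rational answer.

M_X(t) = e^(7*e^(t) - 7)
dM/dt = 7*e^(-7)*e^(t)*e^(7*e^(t))
d^2M/dt^2 = (49*e^(2*t)*e^(7*e^(t)) + 7*e^(t)*e^(7*e^(t)))*e^(-7)
d^3M/dt^3 = (343*e^(3*t)*e^(7*e^(t)) + 147*e^(2*t)*e^(7*e^(t)) + 7*e^(t)*e^(7*e^(t)))*e^(-7)
d^4M/dt^4 = (2401*e^(4*t)*e^(7*e^(t)) + 2058*e^(3*t)*e^(7*e^(t)) + 343*e^(2*t)*e^(7*e^(t)) + 7*e^(t)*e^(7*e^(t)))*e^(-7)

E[X^4] = d^4M/dt^4 |_{t=0} = 4809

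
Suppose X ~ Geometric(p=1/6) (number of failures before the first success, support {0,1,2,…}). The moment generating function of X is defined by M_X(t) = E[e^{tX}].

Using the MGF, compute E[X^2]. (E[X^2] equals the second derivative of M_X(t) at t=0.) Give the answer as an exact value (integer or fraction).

E[X^2] = M′′(0) = 55

M_X(t) = 1/(6*(1 - 5*e^(t)/6))
M′(t) = 5*e^(t)/(25*e^(2*t) - 60*e^(t) + 36)
M′′(t) = (-25*e^(2*t) - 30*e^(t))/(125*e^(3*t) - 450*e^(2*t) + 540*e^(t) - 216)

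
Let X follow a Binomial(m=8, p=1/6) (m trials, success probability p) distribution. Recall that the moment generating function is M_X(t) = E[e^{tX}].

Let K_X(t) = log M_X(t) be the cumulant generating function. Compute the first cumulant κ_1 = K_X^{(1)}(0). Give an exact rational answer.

M_X(t) = (e^(t)/6 + 5/6)^8
K_X(t) = log M_X(t) = 8*log(e^(t)/6 + 5/6)
K^(1)(t) = 8*e^(t)/(e^(t) + 5)

κ_1 = K^(1)(0) = 4/3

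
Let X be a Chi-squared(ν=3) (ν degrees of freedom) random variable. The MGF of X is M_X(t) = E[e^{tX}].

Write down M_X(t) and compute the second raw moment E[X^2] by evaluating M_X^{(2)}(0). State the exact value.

E[X^2] = D^2[M](0) = 15

M_X(t) = (1 - 2*t)^(-3/2)
D^2[M](t) = -15/(8*t^3*√(1 - 2*t) - 12*t^2*√(1 - 2*t) + 6*t*√(1 - 2*t) - √(1 - 2*t))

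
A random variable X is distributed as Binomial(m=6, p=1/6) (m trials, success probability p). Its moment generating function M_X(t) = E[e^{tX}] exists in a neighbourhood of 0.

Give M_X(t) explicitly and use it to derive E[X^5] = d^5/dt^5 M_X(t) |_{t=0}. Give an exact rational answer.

E[X^5] = D^5[M](0) = 817/27

M_X(t) = (e^(t)/6 + 5/6)^6
D^5[M](t) = e^(6*t)/6 + 15625*e^(5*t)/7776 + 2000*e^(4*t)/243 + 625*e^(3*t)/48 + 3125*e^(2*t)/486 + 3125*e^(t)/7776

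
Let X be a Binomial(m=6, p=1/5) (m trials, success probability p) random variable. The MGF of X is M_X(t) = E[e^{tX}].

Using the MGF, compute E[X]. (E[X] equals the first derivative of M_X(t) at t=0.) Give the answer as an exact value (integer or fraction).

E[X] = M′(0) = 6/5

M_X(t) = (e^(t)/5 + 4/5)^6
M′(t) = 6*e^(6*t)/15625 + 24*e^(5*t)/3125 + 192*e^(4*t)/3125 + 768*e^(3*t)/3125 + 1536*e^(2*t)/3125 + 6144*e^(t)/15625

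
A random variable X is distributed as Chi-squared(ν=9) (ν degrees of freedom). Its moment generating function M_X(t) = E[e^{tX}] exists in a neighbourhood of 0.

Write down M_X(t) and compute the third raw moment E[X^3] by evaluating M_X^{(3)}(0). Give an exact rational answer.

E[X^3] = d^3M/dt^3 |_{t=0} = 1287

M_X(t) = (1 - 2*t)^(-9/2)
dM/dt = -9/(32*t^5*√(1 - 2*t) - 80*t^4*√(1 - 2*t) + 80*t^3*√(1 - 2*t) - 40*t^2*√(1 - 2*t) + 10*t*√(1 - 2*t) - √(1 - 2*t))
d^2M/dt^2 = 99/(64*t^6*√(1 - 2*t) - 192*t^5*√(1 - 2*t) + 240*t^4*√(1 - 2*t) - 160*t^3*√(1 - 2*t) + 60*t^2*√(1 - 2*t) - 12*t*√(1 - 2*t) + √(1 - 2*t))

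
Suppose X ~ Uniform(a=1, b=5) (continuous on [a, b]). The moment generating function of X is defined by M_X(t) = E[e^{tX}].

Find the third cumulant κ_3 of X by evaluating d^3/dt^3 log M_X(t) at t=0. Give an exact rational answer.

κ_3 = D^3[K](0) = 0

M_X(t) = (e^(5*t) - e^(t))/(4*t)
K_X(t) = log M_X(t) = -log(t) + log(e^(5*t) - e^(t)) - 2*log(2)
D^3[K](t) = (64*t^3*e^(8*t) + 64*t^3*e^(4*t) - 2*e^(12*t) + 6*e^(8*t) - 6*e^(4*t) + 2)/(t^3*e^(12*t) - 3*t^3*e^(8*t) + 3*t^3*e^(4*t) - t^3)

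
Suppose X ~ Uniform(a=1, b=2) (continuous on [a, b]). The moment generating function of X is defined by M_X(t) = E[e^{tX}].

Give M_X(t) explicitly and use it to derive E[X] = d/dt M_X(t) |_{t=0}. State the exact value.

E[X] = M^(1)(0) = 3/2

M_X(t) = (e^(2*t) - e^(t))/t
M^(1)(t) = (2*t*e^(2*t) - t*e^(t) - e^(2*t) + e^(t))/t^2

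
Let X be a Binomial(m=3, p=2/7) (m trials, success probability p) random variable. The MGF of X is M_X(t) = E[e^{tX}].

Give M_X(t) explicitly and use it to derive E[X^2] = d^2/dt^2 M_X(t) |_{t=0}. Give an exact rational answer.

M_X(t) = (2*e^(t)/7 + 5/7)^3
M′(t) = 24*e^(3*t)/343 + 120*e^(2*t)/343 + 150*e^(t)/343
M′′(t) = 72*e^(3*t)/343 + 240*e^(2*t)/343 + 150*e^(t)/343

E[X^2] = M′′(0) = 66/49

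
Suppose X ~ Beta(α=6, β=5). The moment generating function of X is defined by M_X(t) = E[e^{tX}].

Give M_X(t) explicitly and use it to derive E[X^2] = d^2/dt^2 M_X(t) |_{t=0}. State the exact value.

E[X^2] = D^2[M](0) = 7/22

M_X(t) = ₁F₁(6; 11; t)
D^2[M](t) = 7*₁F₁(8; 13; t)/22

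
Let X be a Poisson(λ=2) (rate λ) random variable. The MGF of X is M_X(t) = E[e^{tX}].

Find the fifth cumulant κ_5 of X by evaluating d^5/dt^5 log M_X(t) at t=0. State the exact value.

M_X(t) = e^(2*e^(t) - 2)
K_X(t) = log M_X(t) = 2*e^(t) - 2
D^5[K](t) = 2*e^(t)

κ_5 = D^5[K](0) = 2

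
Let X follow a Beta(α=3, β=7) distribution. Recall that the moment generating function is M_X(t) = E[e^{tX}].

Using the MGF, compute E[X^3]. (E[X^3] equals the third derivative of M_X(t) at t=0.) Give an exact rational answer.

E[X^3] = M′′′(0) = 1/22

M_X(t) = ₁F₁(3; 10; t)
M′(t) = 3*₁F₁(4; 11; t)/10
M′′(t) = 6*₁F₁(5; 12; t)/55
M′′′(t) = ₁F₁(6; 13; t)/22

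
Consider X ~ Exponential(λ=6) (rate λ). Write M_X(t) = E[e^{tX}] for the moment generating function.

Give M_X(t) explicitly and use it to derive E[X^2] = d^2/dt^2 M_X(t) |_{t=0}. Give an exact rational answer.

E[X^2] = d^2M/dt^2 |_{t=0} = 1/18

M_X(t) = 6/(6 - t)
dM/dt = 6/(t^2 - 12*t + 36)
d^2M/dt^2 = -12/(t^3 - 18*t^2 + 108*t - 216)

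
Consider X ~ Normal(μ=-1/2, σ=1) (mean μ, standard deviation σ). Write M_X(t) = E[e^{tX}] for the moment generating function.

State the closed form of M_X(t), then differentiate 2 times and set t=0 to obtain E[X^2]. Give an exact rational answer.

M_X(t) = e^(t^2/2 - t/2)
M^(2)(t) = (4*t^2*e^(t^2/2) - 4*t*e^(t^2/2) + 5*e^(t^2/2))*e^(-t/2)/4

E[X^2] = M^(2)(0) = 5/4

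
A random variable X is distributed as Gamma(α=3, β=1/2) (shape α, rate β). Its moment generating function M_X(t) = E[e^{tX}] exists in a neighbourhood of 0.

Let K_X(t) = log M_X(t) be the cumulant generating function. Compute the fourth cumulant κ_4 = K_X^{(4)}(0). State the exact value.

M_X(t) = 1/(8*(1/2 - t)^3)
K_X(t) = log M_X(t) = -3*log(1/2 - t) - 3*log(2)
D^4[K](t) = 288/(16*t^4 - 32*t^3 + 24*t^2 - 8*t + 1)

κ_4 = D^4[K](0) = 288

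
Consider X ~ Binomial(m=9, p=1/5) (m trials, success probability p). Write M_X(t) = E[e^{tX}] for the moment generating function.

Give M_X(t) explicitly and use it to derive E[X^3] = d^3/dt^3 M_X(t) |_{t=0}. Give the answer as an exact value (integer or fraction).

E[X^3] = M^(3)(0) = 1809/125

M_X(t) = (e^(t)/5 + 4/5)^9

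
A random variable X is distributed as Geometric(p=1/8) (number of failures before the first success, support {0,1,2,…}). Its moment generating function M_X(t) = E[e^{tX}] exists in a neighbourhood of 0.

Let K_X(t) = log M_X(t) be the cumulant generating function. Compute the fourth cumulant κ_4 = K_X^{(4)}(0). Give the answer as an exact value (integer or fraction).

κ_4 = d^4K/dt^4 |_{t=0} = 18872

M_X(t) = 1/(8*(1 - 7*e^(t)/8))
K_X(t) = log M_X(t) = -log(1 - 7*e^(t)/8) - 3*log(2)
dK/dt = -7*e^(t)/(7*e^(t) - 8)
d^2K/dt^2 = 56*e^(t)/(49*e^(2*t) - 112*e^(t) + 64)
d^3K/dt^3 = (-392*e^(2*t) - 448*e^(t))/(343*e^(3*t) - 1176*e^(2*t) + 1344*e^(t) - 512)
d^4K/dt^4 = (2744*e^(3*t) + 12544*e^(2*t) + 3584*e^(t))/(2401*e^(4*t) - 10976*e^(3*t) + 18816*e^(2*t) - 14336*e^(t) + 4096)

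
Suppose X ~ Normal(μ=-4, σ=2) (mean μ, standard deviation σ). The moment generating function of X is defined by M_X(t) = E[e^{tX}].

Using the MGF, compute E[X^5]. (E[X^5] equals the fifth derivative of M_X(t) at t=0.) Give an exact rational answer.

M_X(t) = e^(2*t^2 - 4*t)
D^5[M](t) = (1024*t^5*e^(2*t^2) - 5120*t^4*e^(2*t^2) + 12800*t^3*e^(2*t^2) - 17920*t^2*e^(2*t^2) + 13760*t*e^(2*t^2) - 4544*e^(2*t^2))*e^(-4*t)

E[X^5] = D^5[M](0) = -4544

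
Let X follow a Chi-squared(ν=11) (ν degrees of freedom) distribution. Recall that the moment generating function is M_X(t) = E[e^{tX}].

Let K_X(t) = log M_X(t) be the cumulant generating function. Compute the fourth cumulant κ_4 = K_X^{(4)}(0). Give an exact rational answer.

M_X(t) = (1 - 2*t)^(-11/2)
K_X(t) = log M_X(t) = -11*log(1 - 2*t)/2
K′(t) = -11/(2*t - 1)
K′′(t) = 22/(4*t^2 - 4*t + 1)
K′′′(t) = -88/(8*t^3 - 12*t^2 + 6*t - 1)
K′′′′(t) = 528/(16*t^4 - 32*t^3 + 24*t^2 - 8*t + 1)

κ_4 = K′′′′(0) = 528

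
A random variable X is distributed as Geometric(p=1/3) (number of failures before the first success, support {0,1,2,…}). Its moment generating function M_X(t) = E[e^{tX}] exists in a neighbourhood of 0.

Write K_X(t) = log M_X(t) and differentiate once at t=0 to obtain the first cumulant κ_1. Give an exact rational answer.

M_X(t) = 1/(3*(1 - 2*e^(t)/3))
K_X(t) = log M_X(t) = -log(1 - 2*e^(t)/3) - log(3)
D[K](t) = -2*e^(t)/(2*e^(t) - 3)

κ_1 = D[K](0) = 2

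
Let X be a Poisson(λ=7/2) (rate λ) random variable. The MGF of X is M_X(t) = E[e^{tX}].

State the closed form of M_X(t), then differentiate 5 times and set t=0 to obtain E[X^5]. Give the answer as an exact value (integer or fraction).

M_X(t) = e^(7*e^(t)/2 - 7/2)
M′(t) = 7*e^(-7/2)*e^(t)*e^(7*e^(t)/2)/2
M′′(t) = (49*e^(2*t)*e^(7*e^(t)/2) + 14*e^(t)*e^(7*e^(t)/2))*e^(-7/2)/4
M′′′(t) = (343*e^(3*t)*e^(7*e^(t)/2) + 294*e^(2*t)*e^(7*e^(t)/2) + 28*e^(t)*e^(7*e^(t)/2))*e^(-7/2)/8
M′′′′(t) = (2401*e^(4*t)*e^(7*e^(t)/2) + 4116*e^(3*t)*e^(7*e^(t)/2) + 1372*e^(2*t)*e^(7*e^(t)/2) + 56*e^(t)*e^(7*e^(t)/2))*e^(-7/2)/16
M′′′′′(t) = (16807*e^(5*t)*e^(7*e^(t)/2) + 48020*e^(4*t)*e^(7*e^(t)/2) + 34300*e^(3*t)*e^(7*e^(t)/2) + 5880*e^(2*t)*e^(7*e^(t)/2) + 112*e^(t)*e^(7*e^(t)/2))*e^(-7/2)/32

E[X^5] = M′′′′′(0) = 105119/32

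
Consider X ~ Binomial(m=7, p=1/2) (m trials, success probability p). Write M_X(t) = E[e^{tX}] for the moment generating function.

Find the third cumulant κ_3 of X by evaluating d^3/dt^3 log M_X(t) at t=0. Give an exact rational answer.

M_X(t) = (e^(t)/2 + 1/2)^7
K_X(t) = log M_X(t) = 7*log(e^(t)/2 + 1/2)
K^(3)(t) = (-7*e^(2*t) + 7*e^(t))/(e^(3*t) + 3*e^(2*t) + 3*e^(t) + 1)

κ_3 = K^(3)(0) = 0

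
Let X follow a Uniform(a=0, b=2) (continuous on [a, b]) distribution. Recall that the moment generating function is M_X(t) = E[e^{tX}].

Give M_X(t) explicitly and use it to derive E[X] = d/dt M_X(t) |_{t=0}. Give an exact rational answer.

E[X] = M^(1)(0) = 1

M_X(t) = (e^(2*t) - 1)/(2*t)
M^(1)(t) = (2*t*e^(2*t) - e^(2*t) + 1)/(2*t^2)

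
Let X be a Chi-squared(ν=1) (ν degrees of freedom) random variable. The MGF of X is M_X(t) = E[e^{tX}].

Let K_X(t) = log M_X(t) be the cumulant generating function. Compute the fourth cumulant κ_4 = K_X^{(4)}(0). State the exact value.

κ_4 = D^4[K](0) = 48

M_X(t) = 1/√(1 - 2*t)
K_X(t) = log M_X(t) = -log(1 - 2*t)/2
D^4[K](t) = 48/(16*t^4 - 32*t^3 + 24*t^2 - 8*t + 1)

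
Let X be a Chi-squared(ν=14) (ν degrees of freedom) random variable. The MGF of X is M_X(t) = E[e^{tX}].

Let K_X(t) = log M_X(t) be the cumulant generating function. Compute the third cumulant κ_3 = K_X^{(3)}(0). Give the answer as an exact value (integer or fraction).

M_X(t) = (1 - 2*t)^(-7)
K_X(t) = log M_X(t) = -7*log(1 - 2*t)
K′(t) = -14/(2*t - 1)
K′′(t) = 28/(4*t^2 - 4*t + 1)
K′′′(t) = -112/(8*t^3 - 12*t^2 + 6*t - 1)

κ_3 = K′′′(0) = 112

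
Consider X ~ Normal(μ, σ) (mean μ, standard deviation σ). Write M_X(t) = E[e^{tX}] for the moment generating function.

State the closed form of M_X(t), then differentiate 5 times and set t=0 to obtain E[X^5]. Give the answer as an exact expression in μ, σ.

E[X^5] = M′′′′′(0) = μ*(μ^4 + 10*μ^2*σ^2 + 15*σ^4)

M_X(t) = e^(μ*t + σ^2*t^2/2)
M′(t) = μ*e^(μ*t)*e^(σ^2*t^2/2) + σ^2*t*e^(μ*t)*e^(σ^2*t^2/2)
M′′(t) = μ^2*e^(μ*t)*e^(σ^2*t^2/2) + 2*μ*σ^2*t*e^(μ*t)*e^(σ^2*t^2/2) + σ^4*t^2*e^(μ*t)*e^(σ^2*t^2/2) + σ^2*e^(μ*t)*e^(σ^2*t^2/2)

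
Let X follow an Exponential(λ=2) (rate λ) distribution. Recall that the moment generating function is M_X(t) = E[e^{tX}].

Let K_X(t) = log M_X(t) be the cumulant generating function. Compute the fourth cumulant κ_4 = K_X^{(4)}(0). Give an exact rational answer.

κ_4 = d^4K/dt^4 |_{t=0} = 3/8

M_X(t) = 2/(2 - t)
K_X(t) = log M_X(t) = -log(2 - t) + log(2)
dK/dt = -1/(t - 2)
d^2K/dt^2 = 1/(t^2 - 4*t + 4)
d^3K/dt^3 = -2/(t^3 - 6*t^2 + 12*t - 8)
d^4K/dt^4 = 6/(t^4 - 8*t^3 + 24*t^2 - 32*t + 16)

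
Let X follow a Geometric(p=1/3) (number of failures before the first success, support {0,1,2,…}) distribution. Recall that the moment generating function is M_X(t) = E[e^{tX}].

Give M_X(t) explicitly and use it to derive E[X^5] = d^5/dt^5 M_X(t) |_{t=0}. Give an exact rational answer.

M_X(t) = 1/(3*(1 - 2*e^(t)/3))
D^5[M](t) = (32*e^(5*t) + 1248*e^(4*t) + 4752*e^(3*t) + 2808*e^(2*t) + 162*e^(t))/(64*e^(6*t) - 576*e^(5*t) + 2160*e^(4*t) - 4320*e^(3*t) + 4860*e^(2*t) - 2916*e^(t) + 729)

E[X^5] = D^5[M](0) = 9002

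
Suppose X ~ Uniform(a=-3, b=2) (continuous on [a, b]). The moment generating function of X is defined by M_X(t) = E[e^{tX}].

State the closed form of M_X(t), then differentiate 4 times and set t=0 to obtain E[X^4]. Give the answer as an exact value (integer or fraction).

M_X(t) = (e^(2*t) - e^(-3*t))/(5*t)
M^(4)(t) = (16*t^4*e^(5*t) - 81*t^4 - 32*t^3*e^(5*t) - 108*t^3 + 48*t^2*e^(5*t) - 108*t^2 - 48*t*e^(5*t) - 72*t + 24*e^(5*t) - 24)*e^(-3*t)/(5*t^5)

E[X^4] = M^(4)(0) = 11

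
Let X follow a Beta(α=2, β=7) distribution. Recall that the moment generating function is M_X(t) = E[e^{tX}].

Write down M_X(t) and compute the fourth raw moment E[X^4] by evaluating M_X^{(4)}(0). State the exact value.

E[X^4] = M^(4)(0) = 1/99

M_X(t) = ₁F₁(2; 9; t)
M^(4)(t) = ₁F₁(6; 13; t)/99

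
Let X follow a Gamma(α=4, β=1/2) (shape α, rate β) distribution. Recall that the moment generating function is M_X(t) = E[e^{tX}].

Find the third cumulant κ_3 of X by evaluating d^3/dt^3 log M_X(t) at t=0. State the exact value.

κ_3 = d^3K/dt^3 |_{t=0} = 64

M_X(t) = 1/(16*(1/2 - t)^4)
K_X(t) = log M_X(t) = -4*log(1/2 - t) - 4*log(2)
dK/dt = -8/(2*t - 1)
d^2K/dt^2 = 16/(4*t^2 - 4*t + 1)
d^3K/dt^3 = -64/(8*t^3 - 12*t^2 + 6*t - 1)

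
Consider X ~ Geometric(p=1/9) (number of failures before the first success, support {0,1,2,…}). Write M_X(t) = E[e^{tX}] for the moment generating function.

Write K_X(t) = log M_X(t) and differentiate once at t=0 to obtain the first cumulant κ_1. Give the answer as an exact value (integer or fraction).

M_X(t) = 1/(9*(1 - 8*e^(t)/9))
K_X(t) = log M_X(t) = -log(1 - 8*e^(t)/9) - 2*log(3)
dK/dt = -8*e^(t)/(8*e^(t) - 9)

κ_1 = dK/dt |_{t=0} = 8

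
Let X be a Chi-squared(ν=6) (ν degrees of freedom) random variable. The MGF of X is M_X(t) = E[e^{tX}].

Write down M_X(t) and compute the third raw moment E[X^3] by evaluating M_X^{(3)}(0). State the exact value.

M_X(t) = (1 - 2*t)^(-3)
dM/dt = 6/(16*t^4 - 32*t^3 + 24*t^2 - 8*t + 1)
d^2M/dt^2 = -48/(32*t^5 - 80*t^4 + 80*t^3 - 40*t^2 + 10*t - 1)
d^3M/dt^3 = 480/(64*t^6 - 192*t^5 + 240*t^4 - 160*t^3 + 60*t^2 - 12*t + 1)

E[X^3] = d^3M/dt^3 |_{t=0} = 480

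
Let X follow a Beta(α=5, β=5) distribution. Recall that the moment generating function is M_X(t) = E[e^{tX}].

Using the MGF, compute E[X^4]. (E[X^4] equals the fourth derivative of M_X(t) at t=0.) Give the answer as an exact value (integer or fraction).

M_X(t) = ₁F₁(5; 10; t)
dM/dt = ₁F₁(6; 11; t)/2
d^2M/dt^2 = 3*₁F₁(7; 12; t)/11
d^3M/dt^3 = 7*₁F₁(8; 13; t)/44
d^4M/dt^4 = 14*₁F₁(9; 14; t)/143

E[X^4] = d^4M/dt^4 |_{t=0} = 14/143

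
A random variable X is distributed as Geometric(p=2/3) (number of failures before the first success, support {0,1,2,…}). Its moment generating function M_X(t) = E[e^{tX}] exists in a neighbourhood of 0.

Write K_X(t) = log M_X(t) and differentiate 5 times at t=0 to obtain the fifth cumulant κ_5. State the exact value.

M_X(t) = 2/(3*(1 - e^(t)/3))
K_X(t) = log M_X(t) = -log(1 - e^(t)/3) - log(3) + log(2)
K^(5)(t) = (-3*e^(4*t) - 99*e^(3*t) - 297*e^(2*t) - 81*e^(t))/(e^(5*t) - 15*e^(4*t) + 90*e^(3*t) - 270*e^(2*t) + 405*e^(t) - 243)

κ_5 = K^(5)(0) = 15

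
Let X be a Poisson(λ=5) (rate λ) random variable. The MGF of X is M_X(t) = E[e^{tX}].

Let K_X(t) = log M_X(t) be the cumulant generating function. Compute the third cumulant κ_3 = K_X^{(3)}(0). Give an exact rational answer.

M_X(t) = e^(5*e^(t) - 5)
K_X(t) = log M_X(t) = 5*e^(t) - 5
dK/dt = 5*e^(t)
d^2K/dt^2 = 5*e^(t)
d^3K/dt^3 = 5*e^(t)

κ_3 = d^3K/dt^3 |_{t=0} = 5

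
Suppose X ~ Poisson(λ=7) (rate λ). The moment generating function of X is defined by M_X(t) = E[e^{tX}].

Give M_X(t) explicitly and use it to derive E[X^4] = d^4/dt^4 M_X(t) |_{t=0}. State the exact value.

M_X(t) = e^(7*e^(t) - 7)
M^(4)(t) = (2401*e^(4*t)*e^(7*e^(t)) + 2058*e^(3*t)*e^(7*e^(t)) + 343*e^(2*t)*e^(7*e^(t)) + 7*e^(t)*e^(7*e^(t)))*e^(-7)

E[X^4] = M^(4)(0) = 4809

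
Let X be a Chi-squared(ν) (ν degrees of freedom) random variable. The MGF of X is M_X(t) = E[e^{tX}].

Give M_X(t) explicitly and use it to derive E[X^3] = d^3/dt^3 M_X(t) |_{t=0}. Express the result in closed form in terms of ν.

E[X^3] = d^3M/dt^3 |_{t=0} = ν*(ν^2 + 6*ν + 8)

M_X(t) = (1 - 2*t)^(-ν/2)
dM/dt = -ν/(2*t*(1 - 2*t)^(ν/2) - (1 - 2*t)^(ν/2))
d^2M/dt^2 = (ν^2 + 2*ν)/(4*t^2*(1 - 2*t)^(ν/2) - 4*t*(1 - 2*t)^(ν/2) + (1 - 2*t)^(ν/2))
d^3M/dt^3 = (-ν^3 - 6*ν^2 - 8*ν)/(8*t^3*(1 - 2*t)^(ν/2) - 12*t^2*(1 - 2*t)^(ν/2) + 6*t*(1 - 2*t)^(ν/2) - (1 - 2*t)^(ν/2))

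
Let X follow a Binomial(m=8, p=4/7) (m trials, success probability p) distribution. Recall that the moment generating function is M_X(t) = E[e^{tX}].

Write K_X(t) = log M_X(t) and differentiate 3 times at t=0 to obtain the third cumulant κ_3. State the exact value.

κ_3 = D^3[K](0) = -96/343

M_X(t) = (4*e^(t)/7 + 3/7)^8
K_X(t) = log M_X(t) = 8*log(4*e^(t)/7 + 3/7)
D^3[K](t) = (-384*e^(2*t) + 288*e^(t))/(64*e^(3*t) + 144*e^(2*t) + 108*e^(t) + 27)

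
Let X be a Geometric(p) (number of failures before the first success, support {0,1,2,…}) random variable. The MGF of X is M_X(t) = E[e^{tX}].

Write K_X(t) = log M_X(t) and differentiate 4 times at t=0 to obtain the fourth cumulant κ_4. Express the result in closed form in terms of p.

κ_4 = d^4K/dt^4 |_{t=0} = (-p^3 + 7*p^2 - 12*p + 6)/p^4

M_X(t) = p/(-(1 - p)*e^(t) + 1)
K_X(t) = log M_X(t) = log(p) - log(-(1 - p)*e^(t) + 1)
dK/dt = (-p*e^(t) + e^(t))/(p*e^(t) - e^(t) + 1)
d^2K/dt^2 = (-p*e^(t) + e^(t))/(p^2*e^(2*t) - 2*p*e^(2*t) + 2*p*e^(t) + e^(2*t) - 2*e^(t) + 1)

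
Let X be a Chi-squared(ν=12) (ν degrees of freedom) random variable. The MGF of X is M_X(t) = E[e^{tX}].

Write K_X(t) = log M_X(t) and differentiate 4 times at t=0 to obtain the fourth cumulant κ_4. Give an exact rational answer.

M_X(t) = (1 - 2*t)^(-6)
K_X(t) = log M_X(t) = -6*log(1 - 2*t)
D^4[K](t) = 576/(16*t^4 - 32*t^3 + 24*t^2 - 8*t + 1)

κ_4 = D^4[K](0) = 576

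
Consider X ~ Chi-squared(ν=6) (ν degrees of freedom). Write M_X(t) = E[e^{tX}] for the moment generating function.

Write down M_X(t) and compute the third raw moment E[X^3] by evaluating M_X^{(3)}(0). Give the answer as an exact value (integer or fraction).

M_X(t) = (1 - 2*t)^(-3)
D^3[M](t) = 480/(64*t^6 - 192*t^5 + 240*t^4 - 160*t^3 + 60*t^2 - 12*t + 1)

E[X^3] = D^3[M](0) = 480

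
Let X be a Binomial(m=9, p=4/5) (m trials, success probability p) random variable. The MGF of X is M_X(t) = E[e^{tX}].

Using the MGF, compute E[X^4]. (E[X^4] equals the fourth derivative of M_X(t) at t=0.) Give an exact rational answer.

E[X^4] = D^4[M](0) = 1947924/625

M_X(t) = (4*e^(t)/5 + 1/5)^9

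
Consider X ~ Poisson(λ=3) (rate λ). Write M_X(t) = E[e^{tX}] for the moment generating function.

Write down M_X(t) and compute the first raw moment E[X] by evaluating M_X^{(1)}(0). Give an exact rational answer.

M_X(t) = e^(3*e^(t) - 3)
M^(1)(t) = 3*e^(-3)*e^(t)*e^(3*e^(t))

E[X] = M^(1)(0) = 3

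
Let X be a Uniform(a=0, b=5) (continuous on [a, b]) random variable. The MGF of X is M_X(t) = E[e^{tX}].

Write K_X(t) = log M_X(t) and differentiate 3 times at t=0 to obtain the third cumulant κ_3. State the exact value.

κ_3 = d^3K/dt^3 |_{t=0} = 0

M_X(t) = (e^(5*t) - 1)/(5*t)
K_X(t) = log M_X(t) = -log(t) + log(e^(5*t) - 1) - log(5)
dK/dt = (5*t*e^(5*t) - e^(5*t) + 1)/(t*e^(5*t) - t)
d^2K/dt^2 = (-25*t^2*e^(5*t) + e^(10*t) - 2*e^(5*t) + 1)/(t^2*e^(10*t) - 2*t^2*e^(5*t) + t^2)
d^3K/dt^3 = (125*t^3*e^(10*t) + 125*t^3*e^(5*t) - 2*e^(15*t) + 6*e^(10*t) - 6*e^(5*t) + 2)/(t^3*e^(15*t) - 3*t^3*e^(10*t) + 3*t^3*e^(5*t) - t^3)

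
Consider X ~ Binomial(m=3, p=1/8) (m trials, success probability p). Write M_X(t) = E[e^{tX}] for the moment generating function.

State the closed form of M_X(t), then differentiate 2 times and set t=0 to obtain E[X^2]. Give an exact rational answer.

M_X(t) = (e^(t)/8 + 7/8)^3
D^2[M](t) = 9*e^(3*t)/512 + 21*e^(2*t)/128 + 147*e^(t)/512

E[X^2] = D^2[M](0) = 15/32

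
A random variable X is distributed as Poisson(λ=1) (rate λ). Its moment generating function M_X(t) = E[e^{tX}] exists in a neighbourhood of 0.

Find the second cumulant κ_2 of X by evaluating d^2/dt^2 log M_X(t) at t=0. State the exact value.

κ_2 = K^(2)(0) = 1

M_X(t) = e^(e^(t) - 1)
K_X(t) = log M_X(t) = e^(t) - 1
K^(2)(t) = e^(t)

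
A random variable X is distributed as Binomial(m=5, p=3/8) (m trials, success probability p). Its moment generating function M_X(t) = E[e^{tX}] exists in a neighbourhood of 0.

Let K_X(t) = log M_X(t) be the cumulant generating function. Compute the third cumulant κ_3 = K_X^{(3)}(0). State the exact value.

κ_3 = K^(3)(0) = 75/256

M_X(t) = (3*e^(t)/8 + 5/8)^5
K_X(t) = log M_X(t) = 5*log(3*e^(t)/8 + 5/8)
K^(3)(t) = (-225*e^(2*t) + 375*e^(t))/(27*e^(3*t) + 135*e^(2*t) + 225*e^(t) + 125)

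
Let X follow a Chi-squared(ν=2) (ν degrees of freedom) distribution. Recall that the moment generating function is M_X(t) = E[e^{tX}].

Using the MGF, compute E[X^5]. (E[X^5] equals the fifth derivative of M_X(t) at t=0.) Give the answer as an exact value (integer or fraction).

E[X^5] = M′′′′′(0) = 3840

M_X(t) = 1/(1 - 2*t)
M′(t) = 2/(4*t^2 - 4*t + 1)
M′′(t) = -8/(8*t^3 - 12*t^2 + 6*t - 1)
M′′′(t) = 48/(16*t^4 - 32*t^3 + 24*t^2 - 8*t + 1)
M′′′′(t) = -384/(32*t^5 - 80*t^4 + 80*t^3 - 40*t^2 + 10*t - 1)
M′′′′′(t) = 3840/(64*t^6 - 192*t^5 + 240*t^4 - 160*t^3 + 60*t^2 - 12*t + 1)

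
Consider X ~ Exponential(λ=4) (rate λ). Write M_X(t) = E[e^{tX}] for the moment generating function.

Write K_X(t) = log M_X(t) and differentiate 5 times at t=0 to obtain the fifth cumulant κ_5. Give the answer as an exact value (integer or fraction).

M_X(t) = 4/(4 - t)
K_X(t) = log M_X(t) = -log(4 - t) + 2*log(2)
K^(5)(t) = -24/(t^5 - 20*t^4 + 160*t^3 - 640*t^2 + 1280*t - 1024)

κ_5 = K^(5)(0) = 3/128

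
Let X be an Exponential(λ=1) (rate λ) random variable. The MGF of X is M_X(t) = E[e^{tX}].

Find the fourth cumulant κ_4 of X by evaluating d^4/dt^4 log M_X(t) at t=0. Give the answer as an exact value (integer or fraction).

M_X(t) = 1/(1 - t)
K_X(t) = log M_X(t) = -log(1 - t)
dK/dt = -1/(t - 1)
d^2K/dt^2 = 1/(t^2 - 2*t + 1)
d^3K/dt^3 = -2/(t^3 - 3*t^2 + 3*t - 1)
d^4K/dt^4 = 6/(t^4 - 4*t^3 + 6*t^2 - 4*t + 1)

κ_4 = d^4K/dt^4 |_{t=0} = 6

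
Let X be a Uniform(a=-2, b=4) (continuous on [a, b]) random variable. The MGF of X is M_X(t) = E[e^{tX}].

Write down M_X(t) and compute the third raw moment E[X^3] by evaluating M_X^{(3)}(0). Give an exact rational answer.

E[X^3] = M′′′(0) = 10

M_X(t) = (e^(4*t) - e^(-2*t))/(6*t)
M′(t) = (4*t*e^(6*t) + 2*t - e^(6*t) + 1)*e^(-2*t)/(6*t^2)
M′′(t) = (8*t^2*e^(6*t) - 2*t^2 - 4*t*e^(6*t) - 2*t + e^(6*t) - 1)*e^(-2*t)/(3*t^3)
M′′′(t) = (32*t^3*e^(6*t) + 4*t^3 - 24*t^2*e^(6*t) + 6*t^2 + 12*t*e^(6*t) + 6*t - 3*e^(6*t) + 3)*e^(-2*t)/(3*t^4)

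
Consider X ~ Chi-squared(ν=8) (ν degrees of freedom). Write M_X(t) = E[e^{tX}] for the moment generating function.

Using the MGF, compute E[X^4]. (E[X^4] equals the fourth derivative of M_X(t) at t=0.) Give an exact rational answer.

M_X(t) = (1 - 2*t)^(-4)
D^4[M](t) = 13440/(256*t^8 - 1024*t^7 + 1792*t^6 - 1792*t^5 + 1120*t^4 - 448*t^3 + 112*t^2 - 16*t + 1)

E[X^4] = D^4[M](0) = 13440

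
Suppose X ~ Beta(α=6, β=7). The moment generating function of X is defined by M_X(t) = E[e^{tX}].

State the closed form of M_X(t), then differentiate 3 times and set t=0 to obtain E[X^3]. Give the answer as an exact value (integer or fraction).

E[X^3] = M^(3)(0) = 8/65

M_X(t) = ₁F₁(6; 13; t)
M^(3)(t) = 8*₁F₁(9; 16; t)/65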